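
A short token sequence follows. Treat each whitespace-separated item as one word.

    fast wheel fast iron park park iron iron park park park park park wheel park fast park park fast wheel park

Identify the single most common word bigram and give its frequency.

Bigram frequencies (highest first):
  park park: 6
  fast wheel: 2
  iron park: 2
  wheel park: 2
  park fast: 2
  wheel fast: 1
  … (5 more, each ≤ 1)

"park park", 6 times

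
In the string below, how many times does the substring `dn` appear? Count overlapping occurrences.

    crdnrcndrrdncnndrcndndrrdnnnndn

Sliding a length-2 window over the 31 characters (30 positions):
  position 3–4: dn
  position 11–12: dn
  position 20–21: dn
  position 25–26: dn
  position 30–31: dn

5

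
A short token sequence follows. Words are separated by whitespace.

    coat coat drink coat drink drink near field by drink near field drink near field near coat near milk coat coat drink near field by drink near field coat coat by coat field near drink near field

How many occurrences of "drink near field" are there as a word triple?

6

Scanning the 35 overlapping trigram windows for "drink near field":
  position 6–8: drink near field
  position 10–12: drink near field
  position 13–15: drink near field
  position 22–24: drink near field
  position 26–28: drink near field
  position 35–37: drink near field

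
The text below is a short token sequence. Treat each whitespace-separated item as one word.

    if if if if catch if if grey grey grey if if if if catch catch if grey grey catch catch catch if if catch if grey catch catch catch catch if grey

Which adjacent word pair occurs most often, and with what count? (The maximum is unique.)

Bigram frequencies (highest first):
  if if: 8
  catch catch: 6
  catch if: 5
  if grey: 4
  if catch: 3
  grey grey: 3
  … (2 more, each ≤ 2)

"if if", 8 times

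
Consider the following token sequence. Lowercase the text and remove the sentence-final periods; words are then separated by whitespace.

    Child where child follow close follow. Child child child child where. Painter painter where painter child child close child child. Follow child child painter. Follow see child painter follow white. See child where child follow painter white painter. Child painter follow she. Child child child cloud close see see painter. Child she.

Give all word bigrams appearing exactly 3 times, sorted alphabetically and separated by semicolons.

Bigram counts meeting the condition (exactly 3 times):
  child follow: 3
  child painter: 3
  child where: 3
  painter child: 3
  painter follow: 3

child follow; child painter; child where; painter child; painter follow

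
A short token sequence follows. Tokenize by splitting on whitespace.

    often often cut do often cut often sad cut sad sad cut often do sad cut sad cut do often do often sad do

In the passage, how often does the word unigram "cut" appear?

Scanning the 24 tokens for "cut":
  position 3: cut
  position 6: cut
  position 9: cut
  position 12: cut
  position 16: cut
  position 18: cut

6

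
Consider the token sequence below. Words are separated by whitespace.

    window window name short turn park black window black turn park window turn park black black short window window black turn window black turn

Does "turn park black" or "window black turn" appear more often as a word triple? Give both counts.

"window black turn" (3 vs 2)

"turn park black": 2 occurrences
"window black turn": 3 occurrences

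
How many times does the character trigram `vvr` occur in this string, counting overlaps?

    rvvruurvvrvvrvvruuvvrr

5

Sliding a length-3 window over the 22 characters (20 positions):
  position 2–4: vvr
  position 8–10: vvr
  position 11–13: vvr
  position 14–16: vvr
  position 19–21: vvr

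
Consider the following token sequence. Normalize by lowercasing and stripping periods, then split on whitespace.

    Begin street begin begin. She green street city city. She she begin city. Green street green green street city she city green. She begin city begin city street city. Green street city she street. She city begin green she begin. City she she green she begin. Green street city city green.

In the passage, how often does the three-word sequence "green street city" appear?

4

Scanning the 49 overlapping trigram windows for "green street city":
  position 6–8: green street city
  position 17–19: green street city
  position 30–32: green street city
  position 47–49: green street city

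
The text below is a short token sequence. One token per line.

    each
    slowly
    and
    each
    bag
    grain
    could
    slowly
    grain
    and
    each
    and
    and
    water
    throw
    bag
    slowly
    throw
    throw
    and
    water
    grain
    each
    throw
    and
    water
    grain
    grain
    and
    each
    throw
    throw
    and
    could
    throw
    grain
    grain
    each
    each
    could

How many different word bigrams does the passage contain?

40 tokens → 39 bigram windows in total.
Repeated bigrams (each contributes count−1 duplicates):
  and each: 3
  and water: 3
  throw and: 3
  each throw: 2
  grain and: 2
  grain each: 2
  grain grain: 2
  throw throw: 2
  … (1 more repeated)
12 duplicate windows → 39 − 12 = 27 distinct.

27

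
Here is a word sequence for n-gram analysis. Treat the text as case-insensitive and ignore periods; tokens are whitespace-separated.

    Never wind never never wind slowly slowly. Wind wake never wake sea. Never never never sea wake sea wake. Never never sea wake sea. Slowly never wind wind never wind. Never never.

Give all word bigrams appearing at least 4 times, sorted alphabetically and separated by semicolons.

Bigram counts meeting the condition (at least 4 times):
  never never: 5
  never wind: 4

never never; never wind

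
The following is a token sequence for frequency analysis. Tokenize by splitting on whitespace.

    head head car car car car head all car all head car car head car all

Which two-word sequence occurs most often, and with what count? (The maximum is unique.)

"car car", 4 times

Bigram frequencies (highest first):
  car car: 4
  head car: 3
  car head: 2
  car all: 2
  head head: 1
  head all: 1
  … (2 more, each ≤ 1)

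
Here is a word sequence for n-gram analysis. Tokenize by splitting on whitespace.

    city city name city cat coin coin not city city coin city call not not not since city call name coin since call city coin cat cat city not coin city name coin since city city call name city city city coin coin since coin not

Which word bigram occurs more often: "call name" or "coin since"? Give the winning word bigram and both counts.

"call name": 2 occurrences
"coin since": 3 occurrences

"coin since" (3 vs 2)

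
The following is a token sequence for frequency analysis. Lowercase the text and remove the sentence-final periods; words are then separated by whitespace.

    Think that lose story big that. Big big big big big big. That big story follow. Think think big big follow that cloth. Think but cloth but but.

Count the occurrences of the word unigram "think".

4

Scanning the 28 tokens for "think":
  position 1: think
  position 17: think
  position 18: think
  position 24: think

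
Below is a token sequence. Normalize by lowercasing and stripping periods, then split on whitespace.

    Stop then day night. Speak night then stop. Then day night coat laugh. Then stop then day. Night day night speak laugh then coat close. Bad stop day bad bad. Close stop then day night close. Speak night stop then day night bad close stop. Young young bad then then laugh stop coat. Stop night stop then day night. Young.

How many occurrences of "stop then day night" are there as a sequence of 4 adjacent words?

6

Scanning the 57 overlapping 4-gram windows for "stop then day night":
  position 1–4: stop then day night
  position 8–11: stop then day night
  position 15–18: stop then day night
  position 32–35: stop then day night
  position 39–42: stop then day night
  position 56–59: stop then day night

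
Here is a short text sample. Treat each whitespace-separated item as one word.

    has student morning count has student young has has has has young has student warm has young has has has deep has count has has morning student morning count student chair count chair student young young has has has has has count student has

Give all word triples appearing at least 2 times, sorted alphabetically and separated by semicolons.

Trigram counts meeting the condition (at least 2 times):
  has has has: 6
  has young has: 2
  student morning count: 2
  young has has: 3

has has has; has young has; student morning count; young has has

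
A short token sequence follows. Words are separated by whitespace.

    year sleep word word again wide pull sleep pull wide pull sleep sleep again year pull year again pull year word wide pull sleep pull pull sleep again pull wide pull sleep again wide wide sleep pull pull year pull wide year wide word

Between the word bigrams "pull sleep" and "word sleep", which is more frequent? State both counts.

"pull sleep" (5 vs 0)

"pull sleep": 5 occurrences
"word sleep": 0 occurrences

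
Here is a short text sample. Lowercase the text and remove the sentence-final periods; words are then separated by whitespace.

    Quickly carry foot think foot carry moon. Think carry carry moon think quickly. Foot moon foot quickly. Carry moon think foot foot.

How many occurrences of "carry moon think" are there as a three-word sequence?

3

Scanning the 20 overlapping trigram windows for "carry moon think":
  position 6–8: carry moon think
  position 10–12: carry moon think
  position 18–20: carry moon think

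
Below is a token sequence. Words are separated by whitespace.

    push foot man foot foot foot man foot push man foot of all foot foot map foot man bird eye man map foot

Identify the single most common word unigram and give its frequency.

Unigram frequencies (highest first):
  foot: 10
  man: 5
  push: 2
  map: 2
  of: 1
  all: 1
  … (2 more, each ≤ 1)

"foot", 10 times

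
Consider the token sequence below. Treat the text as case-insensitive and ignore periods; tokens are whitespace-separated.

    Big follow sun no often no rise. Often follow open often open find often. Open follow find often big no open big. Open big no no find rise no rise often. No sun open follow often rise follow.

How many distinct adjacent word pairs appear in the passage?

38 tokens → 37 bigram windows in total.
Repeated bigrams (each contributes count−1 duplicates):
  big no: 2
  find often: 2
  no rise: 2
  often no: 2
  often open: 2
  open big: 2
  open follow: 2
  rise often: 2
8 duplicate windows → 37 − 8 = 29 distinct.

29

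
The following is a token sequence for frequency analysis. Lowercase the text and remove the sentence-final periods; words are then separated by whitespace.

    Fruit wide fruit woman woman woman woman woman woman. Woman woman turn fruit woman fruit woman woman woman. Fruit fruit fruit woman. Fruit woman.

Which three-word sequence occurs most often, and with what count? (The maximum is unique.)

"woman woman woman", 7 times

Trigram frequencies (highest first):
  woman woman woman: 7
  fruit woman woman: 2
  fruit woman fruit: 2
  woman fruit woman: 2
  fruit wide fruit: 1
  wide fruit woman: 1
  … (7 more, each ≤ 1)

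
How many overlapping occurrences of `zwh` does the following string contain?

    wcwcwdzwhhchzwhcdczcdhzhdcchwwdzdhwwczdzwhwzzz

Sliding a length-3 window over the 46 characters (44 positions):
  position 7–9: zwh
  position 13–15: zwh
  position 40–42: zwh

3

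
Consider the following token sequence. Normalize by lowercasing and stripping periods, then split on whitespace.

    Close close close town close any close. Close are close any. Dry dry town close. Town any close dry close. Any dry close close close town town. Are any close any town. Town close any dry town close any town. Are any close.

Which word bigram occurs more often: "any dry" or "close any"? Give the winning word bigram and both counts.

"close any" (6 vs 3)

"any dry": 3 occurrences
"close any": 6 occurrences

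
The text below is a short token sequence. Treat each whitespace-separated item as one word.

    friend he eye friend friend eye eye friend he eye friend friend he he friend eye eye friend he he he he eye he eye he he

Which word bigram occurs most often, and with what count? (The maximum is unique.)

Bigram frequencies (highest first):
  he he: 5
  friend he: 4
  he eye: 4
  eye friend: 4
  friend friend: 2
  friend eye: 2
  … (3 more, each ≤ 2)

"he he", 5 times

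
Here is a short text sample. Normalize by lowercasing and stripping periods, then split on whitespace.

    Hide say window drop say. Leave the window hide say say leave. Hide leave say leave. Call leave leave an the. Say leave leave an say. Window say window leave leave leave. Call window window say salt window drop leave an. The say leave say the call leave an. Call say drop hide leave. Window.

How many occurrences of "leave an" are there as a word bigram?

4

Scanning the 54 overlapping bigram windows for "leave an":
  position 19–20: leave an
  position 24–25: leave an
  position 40–41: leave an
  position 48–49: leave an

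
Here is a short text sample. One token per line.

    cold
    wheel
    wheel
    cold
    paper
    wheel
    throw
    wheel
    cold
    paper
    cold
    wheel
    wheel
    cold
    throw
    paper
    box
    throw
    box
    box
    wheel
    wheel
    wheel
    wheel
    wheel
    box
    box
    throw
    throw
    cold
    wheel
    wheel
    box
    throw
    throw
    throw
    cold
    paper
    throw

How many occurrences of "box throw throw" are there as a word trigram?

2

Scanning the 37 overlapping trigram windows for "box throw throw":
  position 27–29: box throw throw
  position 33–35: box throw throw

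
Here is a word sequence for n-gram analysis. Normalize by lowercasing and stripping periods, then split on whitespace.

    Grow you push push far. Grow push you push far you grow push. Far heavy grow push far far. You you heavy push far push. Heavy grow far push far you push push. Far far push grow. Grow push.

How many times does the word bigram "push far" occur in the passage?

Scanning the 38 overlapping bigram windows for "push far":
  position 4–5: push far
  position 9–10: push far
  position 13–14: push far
  position 17–18: push far
  position 23–24: push far
  position 29–30: push far
  position 33–34: push far

7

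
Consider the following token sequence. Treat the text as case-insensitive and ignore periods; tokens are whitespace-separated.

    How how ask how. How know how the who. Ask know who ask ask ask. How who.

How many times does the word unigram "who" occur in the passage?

Scanning the 17 tokens for "who":
  position 9: who
  position 12: who
  position 17: who

3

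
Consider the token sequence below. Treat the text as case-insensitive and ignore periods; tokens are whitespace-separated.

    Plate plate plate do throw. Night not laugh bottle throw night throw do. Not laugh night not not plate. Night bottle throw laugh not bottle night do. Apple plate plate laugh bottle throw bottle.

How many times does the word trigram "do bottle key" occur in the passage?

0

Scanning the 32 overlapping trigram windows for "do bottle key":
  (none found)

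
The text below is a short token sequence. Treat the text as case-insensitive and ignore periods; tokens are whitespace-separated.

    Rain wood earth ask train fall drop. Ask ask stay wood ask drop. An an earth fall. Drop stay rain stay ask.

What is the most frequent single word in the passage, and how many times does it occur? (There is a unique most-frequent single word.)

Unigram frequencies (highest first):
  ask: 5
  drop: 3
  stay: 3
  rain: 2
  wood: 2
  earth: 2
  … (3 more, each ≤ 2)

"ask", 5 times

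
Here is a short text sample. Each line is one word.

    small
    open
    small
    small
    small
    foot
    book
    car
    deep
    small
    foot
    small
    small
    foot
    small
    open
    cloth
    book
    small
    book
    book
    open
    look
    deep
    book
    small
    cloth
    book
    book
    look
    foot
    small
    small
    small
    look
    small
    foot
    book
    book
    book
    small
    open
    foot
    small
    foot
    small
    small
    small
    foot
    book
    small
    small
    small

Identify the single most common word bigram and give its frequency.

"small small", 9 times

Bigram frequencies (highest first):
  small small: 9
  small foot: 6
  foot small: 5
  book small: 4
  book book: 4
  small open: 3
  … (18 more, each ≤ 3)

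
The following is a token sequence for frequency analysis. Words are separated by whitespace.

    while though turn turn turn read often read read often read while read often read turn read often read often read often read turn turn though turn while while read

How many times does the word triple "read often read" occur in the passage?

6

Scanning the 28 overlapping trigram windows for "read often read":
  position 6–8: read often read
  position 9–11: read often read
  position 13–15: read often read
  position 17–19: read often read
  position 19–21: read often read
  position 21–23: read often read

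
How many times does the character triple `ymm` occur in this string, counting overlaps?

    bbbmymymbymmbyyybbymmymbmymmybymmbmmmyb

Sliding a length-3 window over the 39 characters (37 positions):
  position 10–12: ymm
  position 19–21: ymm
  position 26–28: ymm
  position 31–33: ymm

4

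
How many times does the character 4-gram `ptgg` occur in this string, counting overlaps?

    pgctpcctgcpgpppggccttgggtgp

Sliding a length-4 window over the 27 characters (24 positions):
  (no match at any position)

0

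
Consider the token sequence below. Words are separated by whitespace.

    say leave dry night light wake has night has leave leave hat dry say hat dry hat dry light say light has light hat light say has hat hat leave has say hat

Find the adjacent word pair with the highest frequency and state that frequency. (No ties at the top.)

Bigram frequencies (highest first):
  hat dry: 3
  say hat: 2
  light say: 2
  say leave: 1
  leave dry: 1
  dry night: 1
  … (22 more, each ≤ 1)

"hat dry", 3 times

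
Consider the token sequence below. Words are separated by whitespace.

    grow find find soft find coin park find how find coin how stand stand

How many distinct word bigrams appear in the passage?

14 tokens → 13 bigram windows in total.
Repeated bigrams (each contributes count−1 duplicates):
  find coin: 2
1 duplicate windows → 13 − 1 = 12 distinct.

12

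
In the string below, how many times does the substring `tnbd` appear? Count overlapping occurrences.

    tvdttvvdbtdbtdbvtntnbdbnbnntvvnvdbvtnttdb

Sliding a length-4 window over the 41 characters (38 positions):
  position 19–22: tnbd

1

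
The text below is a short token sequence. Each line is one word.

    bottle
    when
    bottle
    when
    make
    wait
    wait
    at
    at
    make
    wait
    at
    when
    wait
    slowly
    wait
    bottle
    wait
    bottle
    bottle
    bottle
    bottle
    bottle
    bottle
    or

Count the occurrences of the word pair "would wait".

Scanning the 24 overlapping bigram windows for "would wait":
  (none found)

0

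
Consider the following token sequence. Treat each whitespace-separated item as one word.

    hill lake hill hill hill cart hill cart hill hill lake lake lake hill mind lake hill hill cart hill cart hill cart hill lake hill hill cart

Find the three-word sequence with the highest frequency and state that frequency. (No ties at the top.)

Trigram frequencies (highest first):
  hill cart hill: 5
  lake hill hill: 3
  hill hill cart: 3
  cart hill cart: 3
  hill lake hill: 2
  hill hill hill: 1
  … (9 more, each ≤ 1)

"hill cart hill", 5 times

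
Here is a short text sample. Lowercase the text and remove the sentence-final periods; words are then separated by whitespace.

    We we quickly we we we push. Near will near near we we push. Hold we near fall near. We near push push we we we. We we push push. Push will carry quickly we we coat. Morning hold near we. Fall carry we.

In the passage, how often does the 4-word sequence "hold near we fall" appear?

Scanning the 41 overlapping 4-gram windows for "hold near we fall":
  position 39–42: hold near we fall

1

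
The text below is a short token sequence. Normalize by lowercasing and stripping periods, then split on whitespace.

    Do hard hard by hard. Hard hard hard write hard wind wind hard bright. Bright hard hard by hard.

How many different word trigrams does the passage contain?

14

19 tokens → 17 trigram windows in total.
Repeated trigrams (each contributes count−1 duplicates):
  hard by hard: 2
  hard hard by: 2
  hard hard hard: 2
3 duplicate windows → 17 − 3 = 14 distinct.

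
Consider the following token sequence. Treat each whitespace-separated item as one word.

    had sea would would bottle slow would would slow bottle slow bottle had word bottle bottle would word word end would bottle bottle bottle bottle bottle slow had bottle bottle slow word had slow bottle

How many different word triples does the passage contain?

35 tokens → 33 trigram windows in total.
Repeated trigrams (each contributes count−1 duplicates):
  bottle bottle bottle: 3
  bottle bottle slow: 2
3 duplicate windows → 33 − 3 = 30 distinct.

30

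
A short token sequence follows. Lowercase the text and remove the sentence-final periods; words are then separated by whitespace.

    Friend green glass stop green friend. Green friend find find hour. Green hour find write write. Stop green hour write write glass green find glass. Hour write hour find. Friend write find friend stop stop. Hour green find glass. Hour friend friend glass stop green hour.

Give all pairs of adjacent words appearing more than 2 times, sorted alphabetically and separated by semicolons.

Bigram counts meeting the condition (more than 2 times):
  green hour: 3
  stop green: 3

green hour; stop green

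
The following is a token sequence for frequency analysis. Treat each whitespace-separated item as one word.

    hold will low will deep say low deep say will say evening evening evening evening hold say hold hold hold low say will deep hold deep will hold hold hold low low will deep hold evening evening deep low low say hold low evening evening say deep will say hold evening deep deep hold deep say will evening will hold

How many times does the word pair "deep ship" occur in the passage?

Scanning the 59 overlapping bigram windows for "deep ship":
  (none found)

0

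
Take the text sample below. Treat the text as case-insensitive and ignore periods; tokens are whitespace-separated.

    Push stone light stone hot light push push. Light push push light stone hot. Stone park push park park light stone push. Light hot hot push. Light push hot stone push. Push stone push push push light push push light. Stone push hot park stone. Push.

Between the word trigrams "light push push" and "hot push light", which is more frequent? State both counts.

"light push push" (3 vs 1)

"light push push": 3 occurrences
"hot push light": 1 occurrence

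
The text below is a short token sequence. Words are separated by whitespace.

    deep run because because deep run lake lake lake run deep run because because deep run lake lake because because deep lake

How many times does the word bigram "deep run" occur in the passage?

Scanning the 21 overlapping bigram windows for "deep run":
  position 1–2: deep run
  position 5–6: deep run
  position 11–12: deep run
  position 15–16: deep run

4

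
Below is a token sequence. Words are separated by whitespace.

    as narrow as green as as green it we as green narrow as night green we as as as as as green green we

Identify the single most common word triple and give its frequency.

Trigram frequencies (highest first):
  as as as: 3
  as as green: 2
  as narrow as: 1
  narrow as green: 1
  as green as: 1
  green as as: 1
  … (13 more, each ≤ 1)

"as as as", 3 times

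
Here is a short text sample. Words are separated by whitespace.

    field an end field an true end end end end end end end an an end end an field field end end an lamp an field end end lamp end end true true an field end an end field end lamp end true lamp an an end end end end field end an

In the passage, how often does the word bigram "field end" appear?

5

Scanning the 52 overlapping bigram windows for "field end":
  position 20–21: field end
  position 26–27: field end
  position 35–36: field end
  position 39–40: field end
  position 51–52: field end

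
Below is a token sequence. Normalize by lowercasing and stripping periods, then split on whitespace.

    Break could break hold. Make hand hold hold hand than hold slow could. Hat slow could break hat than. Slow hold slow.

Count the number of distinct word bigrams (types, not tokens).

18

22 tokens → 21 bigram windows in total.
Repeated bigrams (each contributes count−1 duplicates):
  could break: 2
  hold slow: 2
  slow could: 2
3 duplicate windows → 21 − 3 = 18 distinct.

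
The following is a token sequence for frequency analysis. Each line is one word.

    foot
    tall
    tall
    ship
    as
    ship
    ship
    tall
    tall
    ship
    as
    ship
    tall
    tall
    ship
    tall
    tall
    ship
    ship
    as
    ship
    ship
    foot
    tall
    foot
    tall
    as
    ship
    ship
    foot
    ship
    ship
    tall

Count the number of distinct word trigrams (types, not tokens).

19

33 tokens → 31 trigram windows in total.
Repeated trigrams (each contributes count−1 duplicates):
  tall tall ship: 4
  as ship ship: 3
  ship as ship: 3
  ship tall tall: 3
  ship ship foot: 2
  ship ship tall: 2
  tall ship as: 2
12 duplicate windows → 31 − 12 = 19 distinct.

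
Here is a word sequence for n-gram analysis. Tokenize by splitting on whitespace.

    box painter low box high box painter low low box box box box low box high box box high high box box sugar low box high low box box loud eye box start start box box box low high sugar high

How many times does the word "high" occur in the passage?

Scanning the 41 tokens for "high":
  position 5: high
  position 16: high
  position 19: high
  position 20: high
  position 26: high
  position 39: high
  position 41: high

7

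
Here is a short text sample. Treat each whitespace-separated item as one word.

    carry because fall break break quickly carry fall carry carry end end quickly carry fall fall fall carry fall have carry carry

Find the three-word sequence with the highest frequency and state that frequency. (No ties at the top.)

"quickly carry fall", 2 times

Trigram frequencies (highest first):
  quickly carry fall: 2
  carry because fall: 1
  because fall break: 1
  fall break break: 1
  break break quickly: 1
  break quickly carry: 1
  … (13 more, each ≤ 1)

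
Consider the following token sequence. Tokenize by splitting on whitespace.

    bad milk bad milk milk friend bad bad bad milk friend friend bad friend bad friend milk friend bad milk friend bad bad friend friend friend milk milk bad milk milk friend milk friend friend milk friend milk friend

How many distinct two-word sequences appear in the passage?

39 tokens → 38 bigram windows in total.
Repeated bigrams (each contributes count−1 duplicates):
  milk friend: 8
  bad milk: 5
  friend bad: 5
  friend milk: 5
  friend friend: 4
  bad bad: 3
  bad friend: 3
  milk milk: 3
  … (1 more repeated)
29 duplicate windows → 38 − 29 = 9 distinct.

9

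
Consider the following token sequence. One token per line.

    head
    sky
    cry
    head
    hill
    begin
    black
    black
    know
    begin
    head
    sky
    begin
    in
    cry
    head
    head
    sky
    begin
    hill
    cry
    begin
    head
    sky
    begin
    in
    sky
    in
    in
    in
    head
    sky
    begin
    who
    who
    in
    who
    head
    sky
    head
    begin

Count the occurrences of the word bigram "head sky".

6

Scanning the 40 overlapping bigram windows for "head sky":
  position 1–2: head sky
  position 11–12: head sky
  position 17–18: head sky
  position 23–24: head sky
  position 31–32: head sky
  position 38–39: head sky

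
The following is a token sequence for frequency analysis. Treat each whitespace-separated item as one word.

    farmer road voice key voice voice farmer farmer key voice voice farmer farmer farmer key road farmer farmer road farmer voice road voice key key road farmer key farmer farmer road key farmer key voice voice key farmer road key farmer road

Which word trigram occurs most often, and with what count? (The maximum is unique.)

Trigram frequencies (highest first):
  key voice voice: 3
  road voice key: 2
  voice voice farmer: 2
  voice farmer farmer: 2
  farmer farmer key: 2
  farmer key voice: 2
  … (22 more, each ≤ 2)

"key voice voice", 3 times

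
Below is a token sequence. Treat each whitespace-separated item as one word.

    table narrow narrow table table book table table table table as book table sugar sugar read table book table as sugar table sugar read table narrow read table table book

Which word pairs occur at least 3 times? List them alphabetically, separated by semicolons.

book table; read table; table book; table table

Bigram counts meeting the condition (at least 3 times):
  book table: 3
  read table: 3
  table book: 3
  table table: 5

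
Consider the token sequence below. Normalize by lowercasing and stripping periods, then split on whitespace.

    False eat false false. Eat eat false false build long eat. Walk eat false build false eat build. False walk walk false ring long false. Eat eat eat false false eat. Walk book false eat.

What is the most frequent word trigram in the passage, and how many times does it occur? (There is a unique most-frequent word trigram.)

"eat false false", 3 times

Trigram frequencies (highest first):
  eat false false: 3
  false false eat: 2
  false eat eat: 2
  eat eat false: 2
  false eat false: 1
  false false build: 1
  … (22 more, each ≤ 1)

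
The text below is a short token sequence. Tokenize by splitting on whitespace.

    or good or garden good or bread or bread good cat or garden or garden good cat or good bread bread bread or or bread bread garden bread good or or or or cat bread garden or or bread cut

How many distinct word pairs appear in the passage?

40 tokens → 39 bigram windows in total.
Repeated bigrams (each contributes count−1 duplicates):
  or or: 5
  or bread: 4
  bread bread: 3
  good or: 3
  or garden: 3
  bread garden: 2
  bread good: 2
  bread or: 2
  … (5 more repeated)
21 duplicate windows → 39 − 21 = 18 distinct.

18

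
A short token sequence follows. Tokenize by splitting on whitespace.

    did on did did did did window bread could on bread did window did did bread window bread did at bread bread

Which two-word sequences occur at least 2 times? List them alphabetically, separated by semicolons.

bread did; did did; did window; window bread

Bigram counts meeting the condition (at least 2 times):
  bread did: 2
  did did: 4
  did window: 2
  window bread: 2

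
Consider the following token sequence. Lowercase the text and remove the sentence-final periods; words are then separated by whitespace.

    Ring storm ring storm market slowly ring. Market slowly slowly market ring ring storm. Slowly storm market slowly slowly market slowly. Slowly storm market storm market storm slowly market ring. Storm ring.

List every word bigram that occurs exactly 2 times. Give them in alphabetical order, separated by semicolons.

market ring; market storm; slowly storm; storm ring; storm slowly

Bigram counts meeting the condition (exactly 2 times):
  market ring: 2
  market storm: 2
  slowly storm: 2
  storm ring: 2
  storm slowly: 2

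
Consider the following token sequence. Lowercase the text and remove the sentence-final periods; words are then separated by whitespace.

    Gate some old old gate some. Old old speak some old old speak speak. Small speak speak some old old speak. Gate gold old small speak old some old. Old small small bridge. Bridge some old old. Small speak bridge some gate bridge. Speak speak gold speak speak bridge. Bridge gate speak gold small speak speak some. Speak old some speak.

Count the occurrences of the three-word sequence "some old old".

6

Scanning the 59 overlapping trigram windows for "some old old":
  position 2–4: some old old
  position 6–8: some old old
  position 10–12: some old old
  position 18–20: some old old
  position 28–30: some old old
  position 35–37: some old old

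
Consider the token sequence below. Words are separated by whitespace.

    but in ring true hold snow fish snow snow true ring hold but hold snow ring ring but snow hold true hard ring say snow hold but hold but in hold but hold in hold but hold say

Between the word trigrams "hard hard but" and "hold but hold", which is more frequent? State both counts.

"hard hard but": 0 occurrences
"hold but hold": 4 occurrences

"hold but hold" (4 vs 0)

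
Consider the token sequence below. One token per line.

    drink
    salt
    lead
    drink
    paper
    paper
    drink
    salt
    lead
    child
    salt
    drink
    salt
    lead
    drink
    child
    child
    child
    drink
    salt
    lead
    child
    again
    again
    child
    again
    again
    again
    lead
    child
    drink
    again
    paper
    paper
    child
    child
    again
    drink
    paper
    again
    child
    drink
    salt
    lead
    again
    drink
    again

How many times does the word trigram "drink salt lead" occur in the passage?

Scanning the 45 overlapping trigram windows for "drink salt lead":
  position 1–3: drink salt lead
  position 7–9: drink salt lead
  position 12–14: drink salt lead
  position 19–21: drink salt lead
  position 42–44: drink salt lead

5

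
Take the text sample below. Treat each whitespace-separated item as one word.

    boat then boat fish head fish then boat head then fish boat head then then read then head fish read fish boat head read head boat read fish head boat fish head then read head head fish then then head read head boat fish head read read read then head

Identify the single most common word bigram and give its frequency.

Bigram frequencies (highest first):
  fish head: 4
  boat fish: 3
  head fish: 3
  boat head: 3
  head then: 3
  then head: 3
  … (16 more, each ≤ 3)

"fish head", 4 times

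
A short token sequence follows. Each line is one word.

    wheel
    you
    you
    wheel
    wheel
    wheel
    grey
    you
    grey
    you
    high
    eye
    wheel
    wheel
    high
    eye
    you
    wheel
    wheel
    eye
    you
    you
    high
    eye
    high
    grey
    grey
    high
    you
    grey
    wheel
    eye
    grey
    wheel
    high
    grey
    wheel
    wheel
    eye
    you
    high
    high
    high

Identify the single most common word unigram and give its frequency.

"wheel", 12 times

Unigram frequencies (highest first):
  wheel: 12
  you: 9
  high: 9
  grey: 7
  eye: 6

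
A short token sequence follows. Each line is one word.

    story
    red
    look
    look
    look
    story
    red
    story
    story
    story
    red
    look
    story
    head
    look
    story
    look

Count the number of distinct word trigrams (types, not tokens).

17 tokens → 15 trigram windows in total.
Repeated trigrams (each contributes count−1 duplicates):
  story red look: 2
1 duplicate windows → 15 − 1 = 14 distinct.

14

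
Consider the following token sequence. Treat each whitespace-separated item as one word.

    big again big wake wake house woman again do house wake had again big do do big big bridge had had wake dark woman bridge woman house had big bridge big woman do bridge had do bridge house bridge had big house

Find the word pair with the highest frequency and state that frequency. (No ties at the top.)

Bigram frequencies (highest first):
  bridge had: 3
  again big: 2
  big bridge: 2
  had big: 2
  do bridge: 2
  big again: 1
  … (29 more, each ≤ 1)

"bridge had", 3 times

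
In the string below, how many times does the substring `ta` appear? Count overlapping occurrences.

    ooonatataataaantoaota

4

Sliding a length-2 window over the 21 characters (20 positions):
  position 6–7: ta
  position 8–9: ta
  position 11–12: ta
  position 20–21: ta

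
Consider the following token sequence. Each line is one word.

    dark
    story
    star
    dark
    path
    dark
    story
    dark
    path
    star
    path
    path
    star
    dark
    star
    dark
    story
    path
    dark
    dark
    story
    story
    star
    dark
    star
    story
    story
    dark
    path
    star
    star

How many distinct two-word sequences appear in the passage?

31 tokens → 30 bigram windows in total.
Repeated bigrams (each contributes count−1 duplicates):
  dark story: 4
  star dark: 4
  dark path: 3
  path star: 3
  dark star: 2
  path dark: 2
  story dark: 2
  story star: 2
  … (1 more repeated)
15 duplicate windows → 30 − 15 = 15 distinct.

15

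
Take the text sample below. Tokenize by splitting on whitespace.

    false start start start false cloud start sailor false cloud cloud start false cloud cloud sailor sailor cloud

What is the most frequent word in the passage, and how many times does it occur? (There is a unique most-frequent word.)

Unigram frequencies (highest first):
  cloud: 6
  start: 5
  false: 4
  sailor: 3

"cloud", 6 times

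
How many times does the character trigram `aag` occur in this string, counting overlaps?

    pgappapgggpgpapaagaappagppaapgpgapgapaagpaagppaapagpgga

Sliding a length-3 window over the 55 characters (53 positions):
  position 16–18: aag
  position 38–40: aag
  position 42–44: aag

3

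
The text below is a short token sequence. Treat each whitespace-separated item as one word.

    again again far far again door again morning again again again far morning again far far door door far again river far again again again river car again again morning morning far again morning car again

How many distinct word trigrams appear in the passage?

31

36 tokens → 34 trigram windows in total.
Repeated trigrams (each contributes count−1 duplicates):
  again again again: 2
  again again far: 2
  again far far: 2
3 duplicate windows → 34 − 3 = 31 distinct.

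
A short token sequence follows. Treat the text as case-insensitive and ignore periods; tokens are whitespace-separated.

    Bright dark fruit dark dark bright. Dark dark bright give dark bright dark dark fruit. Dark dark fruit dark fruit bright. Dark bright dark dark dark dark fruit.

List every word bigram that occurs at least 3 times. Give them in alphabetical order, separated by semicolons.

bright dark; dark bright; dark dark; dark fruit; fruit dark

Bigram counts meeting the condition (at least 3 times):
  bright dark: 5
  dark bright: 4
  dark dark: 7
  dark fruit: 5
  fruit dark: 3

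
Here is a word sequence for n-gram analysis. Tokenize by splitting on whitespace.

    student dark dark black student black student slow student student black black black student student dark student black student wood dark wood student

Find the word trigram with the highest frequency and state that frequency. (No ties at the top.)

Trigram frequencies (highest first):
  student black student: 2
  student dark dark: 1
  dark dark black: 1
  dark black student: 1
  black student black: 1
  black student slow: 1
  … (14 more, each ≤ 1)

"student black student", 2 times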